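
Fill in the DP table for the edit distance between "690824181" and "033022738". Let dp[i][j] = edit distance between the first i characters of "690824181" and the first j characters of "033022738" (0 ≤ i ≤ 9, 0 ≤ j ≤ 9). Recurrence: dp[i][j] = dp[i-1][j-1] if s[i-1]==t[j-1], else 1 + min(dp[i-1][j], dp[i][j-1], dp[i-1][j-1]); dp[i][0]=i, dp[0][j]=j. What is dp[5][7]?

5

   ''  0  3  3  0  2  2  7  3  8
''  0  1  2  3  4  5  6  7  8  9
 6  1  1  2  3  4  5  6  7  8  9
 9  2  2  2  3  4  5  6  7  8  9
 0  3  2  3  3  3  4  5  6  7  8
 8  4  3  3  4  4  4  5  6  7  7
 2  5  4  4  4  5  4  4  5  6  7
 4  6  5  5  5  5  5  5  5  6  7
 1  7  6  6  6  6  6  6  6  6  7
 8  8  7  7  7  7  7  7  7  7  6
 1  9  8  8  8  8  8  8  8  8  7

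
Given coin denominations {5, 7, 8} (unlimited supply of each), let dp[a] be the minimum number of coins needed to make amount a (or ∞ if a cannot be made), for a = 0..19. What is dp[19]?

 a  0  1  2  3  4  5  6  7  8  9 10 11 12 13 14 15 16 17 18 19
dp  0  -  -  -  -  1  -  1  1  -  2  -  2  2  2  2  2  3  3  3
(- denotes ∞ / unreachable)

3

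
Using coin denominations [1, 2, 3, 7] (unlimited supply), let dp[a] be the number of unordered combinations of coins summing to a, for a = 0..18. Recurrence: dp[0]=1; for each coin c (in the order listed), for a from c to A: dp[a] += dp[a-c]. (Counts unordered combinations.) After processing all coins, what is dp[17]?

after  coin     0     1     2     3     4     5     6     7     8     9    10    11    12    13    14    15    16    17    18
          1     1     1     1     1     1     1     1     1     1     1     1     1     1     1     1     1     1     1     1
          2     1     1     2     2     3     3     4     4     5     5     6     6     7     7     8     8     9     9    10
          3     1     1     2     3     4     5     7     8    10    12    14    16    19    21    24    27    30    33    37
          7     1     1     2     3     4     5     7     9    11    14    17    20    24    28    33    38    44    50    57

50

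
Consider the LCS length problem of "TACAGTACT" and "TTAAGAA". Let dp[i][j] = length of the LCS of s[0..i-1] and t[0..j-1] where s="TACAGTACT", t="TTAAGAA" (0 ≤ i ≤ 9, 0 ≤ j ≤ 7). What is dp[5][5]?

   ''  T  T  A  A  G  A  A
''  0  0  0  0  0  0  0  0
 T  0  1  1  1  1  1  1  1
 A  0  1  1  2  2  2  2  2
 C  0  1  1  2  2  2  2  2
 A  0  1  1  2  3  3  3  3
 G  0  1  1  2  3  4  4  4
 T  0  1  2  2  3  4  4  4
 A  0  1  2  3  3  4  5  5
 C  0  1  2  3  3  4  5  5
 T  0  1  2  3  3  4  5  5

4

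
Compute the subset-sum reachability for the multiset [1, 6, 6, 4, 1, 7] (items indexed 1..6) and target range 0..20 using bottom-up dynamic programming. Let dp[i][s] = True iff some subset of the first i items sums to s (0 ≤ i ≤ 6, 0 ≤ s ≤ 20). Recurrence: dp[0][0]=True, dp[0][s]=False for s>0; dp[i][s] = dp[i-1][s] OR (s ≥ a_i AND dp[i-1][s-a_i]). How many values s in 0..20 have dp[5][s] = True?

i\s   0   1   2   3   4   5   6   7   8   9  10  11  12  13  14  15  16  17  18  19  20
  0   T   F   F   F   F   F   F   F   F   F   F   F   F   F   F   F   F   F   F   F   F
  1   T   T   F   F   F   F   F   F   F   F   F   F   F   F   F   F   F   F   F   F   F
  2   T   T   F   F   F   F   T   T   F   F   F   F   F   F   F   F   F   F   F   F   F
  3   T   T   F   F   F   F   T   T   F   F   F   F   T   T   F   F   F   F   F   F   F
  4   T   T   F   F   T   T   T   T   F   F   T   T   T   T   F   F   T   T   F   F   F
  5   T   T   T   F   T   T   T   T   T   F   T   T   T   T   T   F   T   T   T   F   F
  6   T   T   T   F   T   T   T   T   T   T   T   T   T   T   T   T   T   T   T   T   T

16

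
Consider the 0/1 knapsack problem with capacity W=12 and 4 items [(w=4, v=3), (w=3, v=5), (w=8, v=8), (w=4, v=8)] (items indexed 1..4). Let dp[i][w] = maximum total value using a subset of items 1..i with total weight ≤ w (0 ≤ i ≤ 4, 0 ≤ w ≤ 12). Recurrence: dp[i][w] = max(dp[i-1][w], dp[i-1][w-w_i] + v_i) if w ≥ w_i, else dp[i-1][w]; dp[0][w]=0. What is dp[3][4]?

5

i\w   0   1   2   3   4   5   6   7   8   9  10  11  12
  0   0   0   0   0   0   0   0   0   0   0   0   0   0
  1   0   0   0   0   3   3   3   3   3   3   3   3   3
  2   0   0   0   5   5   5   5   8   8   8   8   8   8
  3   0   0   0   5   5   5   5   8   8   8   8  13  13
  4   0   0   0   5   8   8   8  13  13  13  13  16  16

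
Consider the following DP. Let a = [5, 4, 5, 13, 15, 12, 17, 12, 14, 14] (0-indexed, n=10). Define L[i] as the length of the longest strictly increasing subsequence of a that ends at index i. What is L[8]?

4

   i    0    1    2    3    4    5    6    7    8    9
a[i]    5    4    5   13   15   12   17   12   14   14
L[i]    1    1    2    3    4    3    5    3    4    4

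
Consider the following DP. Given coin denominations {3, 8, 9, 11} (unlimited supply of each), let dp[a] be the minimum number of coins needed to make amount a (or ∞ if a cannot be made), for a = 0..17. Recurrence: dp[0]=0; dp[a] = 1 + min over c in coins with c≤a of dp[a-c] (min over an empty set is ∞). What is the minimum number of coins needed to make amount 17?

 a  0  1  2  3  4  5  6  7  8  9 10 11 12 13 14 15 16 17
dp  0  -  -  1  -  -  2  -  1  1  -  1  2  -  2  3  2  2
(- denotes ∞ / unreachable)

2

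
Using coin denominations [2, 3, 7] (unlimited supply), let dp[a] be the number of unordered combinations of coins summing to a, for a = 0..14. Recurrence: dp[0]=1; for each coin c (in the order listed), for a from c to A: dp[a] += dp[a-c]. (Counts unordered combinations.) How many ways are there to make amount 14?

5

after  coin     0     1     2     3     4     5     6     7     8     9    10    11    12    13    14
          2     1     0     1     0     1     0     1     0     1     0     1     0     1     0     1
          3     1     0     1     1     1     1     2     1     2     2     2     2     3     2     3
          7     1     0     1     1     1     1     2     2     2     3     3     3     4     4     5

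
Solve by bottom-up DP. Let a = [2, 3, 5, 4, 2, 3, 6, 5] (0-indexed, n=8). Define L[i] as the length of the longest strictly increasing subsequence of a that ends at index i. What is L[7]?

4

   i    0    1    2    3    4    5    6    7
a[i]    2    3    5    4    2    3    6    5
L[i]    1    2    3    3    1    2    4    4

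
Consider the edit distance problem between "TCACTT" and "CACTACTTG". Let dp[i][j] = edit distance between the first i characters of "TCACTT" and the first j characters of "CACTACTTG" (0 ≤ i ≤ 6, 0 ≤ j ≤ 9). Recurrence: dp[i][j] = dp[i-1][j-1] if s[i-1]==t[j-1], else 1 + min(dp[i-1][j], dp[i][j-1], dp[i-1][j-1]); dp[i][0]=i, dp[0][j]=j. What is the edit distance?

   ''  C  A  C  T  A  C  T  T  G
''  0  1  2  3  4  5  6  7  8  9
 T  1  1  2  3  3  4  5  6  7  8
 C  2  1  2  2  3  4  4  5  6  7
 A  3  2  1  2  3  3  4  5  6  7
 C  4  3  2  1  2  3  3  4  5  6
 T  5  4  3  2  1  2  3  3  4  5
 T  6  5  4  3  2  2  3  3  3  4

4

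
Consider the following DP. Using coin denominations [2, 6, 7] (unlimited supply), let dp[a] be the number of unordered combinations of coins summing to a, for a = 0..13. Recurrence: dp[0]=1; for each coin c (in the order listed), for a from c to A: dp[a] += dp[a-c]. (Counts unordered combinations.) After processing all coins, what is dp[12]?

after  coin     0     1     2     3     4     5     6     7     8     9    10    11    12    13
          2     1     0     1     0     1     0     1     0     1     0     1     0     1     0
          6     1     0     1     0     1     0     2     0     2     0     2     0     3     0
          7     1     0     1     0     1     0     2     1     2     1     2     1     3     2

3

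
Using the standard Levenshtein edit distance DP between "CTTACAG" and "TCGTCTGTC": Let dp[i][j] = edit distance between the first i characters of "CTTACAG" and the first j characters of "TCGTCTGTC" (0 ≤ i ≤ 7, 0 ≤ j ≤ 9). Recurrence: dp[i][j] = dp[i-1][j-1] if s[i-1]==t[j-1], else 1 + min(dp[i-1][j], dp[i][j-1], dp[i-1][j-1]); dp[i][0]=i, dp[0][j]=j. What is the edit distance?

6

   ''  T  C  G  T  C  T  G  T  C
''  0  1  2  3  4  5  6  7  8  9
 C  1  1  1  2  3  4  5  6  7  8
 T  2  1  2  2  2  3  4  5  6  7
 T  3  2  2  3  2  3  3  4  5  6
 A  4  3  3  3  3  3  4  4  5  6
 C  5  4  3  4  4  3  4  5  5  5
 A  6  5  4  4  5  4  4  5  6  6
 G  7  6  5  4  5  5  5  4  5  6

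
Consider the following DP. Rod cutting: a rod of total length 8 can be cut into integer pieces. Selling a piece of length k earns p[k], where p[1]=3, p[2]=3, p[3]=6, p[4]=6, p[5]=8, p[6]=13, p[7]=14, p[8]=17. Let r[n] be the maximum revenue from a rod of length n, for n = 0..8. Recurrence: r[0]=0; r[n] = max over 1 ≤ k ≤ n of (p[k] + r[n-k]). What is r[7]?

   n    0    1    2    3    4    5    6    7    8
r[n]    0    3    6    9   12   15   18   21   24

21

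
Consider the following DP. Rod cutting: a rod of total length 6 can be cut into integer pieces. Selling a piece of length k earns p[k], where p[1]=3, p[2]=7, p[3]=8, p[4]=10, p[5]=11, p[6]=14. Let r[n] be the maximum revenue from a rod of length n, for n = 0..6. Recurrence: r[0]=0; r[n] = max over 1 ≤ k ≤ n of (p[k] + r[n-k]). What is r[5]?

   n    0    1    2    3    4    5    6
r[n]    0    3    7   10   14   17   21

17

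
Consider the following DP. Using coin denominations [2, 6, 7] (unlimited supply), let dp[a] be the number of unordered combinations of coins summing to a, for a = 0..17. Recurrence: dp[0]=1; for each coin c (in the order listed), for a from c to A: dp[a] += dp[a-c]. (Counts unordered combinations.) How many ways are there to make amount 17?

2

after  coin     0     1     2     3     4     5     6     7     8     9    10    11    12    13    14    15    16    17
          2     1     0     1     0     1     0     1     0     1     0     1     0     1     0     1     0     1     0
          6     1     0     1     0     1     0     2     0     2     0     2     0     3     0     3     0     3     0
          7     1     0     1     0     1     0     2     1     2     1     2     1     3     2     4     2     4     2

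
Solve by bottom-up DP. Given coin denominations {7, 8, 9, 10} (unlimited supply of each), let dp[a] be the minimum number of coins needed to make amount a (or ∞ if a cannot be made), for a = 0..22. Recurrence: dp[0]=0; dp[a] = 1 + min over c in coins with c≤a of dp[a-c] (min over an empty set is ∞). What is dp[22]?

3

 a  0  1  2  3  4  5  6  7  8  9 10 11 12 13 14 15 16 17 18 19 20 21 22
dp  0  -  -  -  -  -  -  1  1  1  1  -  -  -  2  2  2  2  2  2  2  3  3
(- denotes ∞ / unreachable)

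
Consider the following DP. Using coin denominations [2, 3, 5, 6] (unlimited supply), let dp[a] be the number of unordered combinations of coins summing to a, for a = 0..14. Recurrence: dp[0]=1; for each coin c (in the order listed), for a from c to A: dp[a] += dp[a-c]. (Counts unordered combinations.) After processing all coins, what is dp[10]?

after  coin     0     1     2     3     4     5     6     7     8     9    10    11    12    13    14
          2     1     0     1     0     1     0     1     0     1     0     1     0     1     0     1
          3     1     0     1     1     1     1     2     1     2     2     2     2     3     2     3
          5     1     0     1     1     1     2     2     2     3     3     4     4     5     5     6
          6     1     0     1     1     1     2     3     2     4     4     5     6     8     7    10

5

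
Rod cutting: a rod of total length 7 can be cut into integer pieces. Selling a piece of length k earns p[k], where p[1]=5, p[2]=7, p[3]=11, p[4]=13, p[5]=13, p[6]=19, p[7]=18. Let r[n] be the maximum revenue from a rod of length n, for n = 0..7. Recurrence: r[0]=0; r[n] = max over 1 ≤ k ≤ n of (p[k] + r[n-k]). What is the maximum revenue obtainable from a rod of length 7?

   n    0    1    2    3    4    5    6    7
r[n]    0    5   10   15   20   25   30   35

35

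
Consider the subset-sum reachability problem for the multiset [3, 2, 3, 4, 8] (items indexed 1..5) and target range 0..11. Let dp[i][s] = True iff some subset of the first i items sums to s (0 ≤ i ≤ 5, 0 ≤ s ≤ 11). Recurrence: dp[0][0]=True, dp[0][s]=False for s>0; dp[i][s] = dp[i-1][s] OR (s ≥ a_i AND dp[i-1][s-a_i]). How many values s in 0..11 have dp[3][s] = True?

i\s   0   1   2   3   4   5   6   7   8   9  10  11
  0   T   F   F   F   F   F   F   F   F   F   F   F
  1   T   F   F   T   F   F   F   F   F   F   F   F
  2   T   F   T   T   F   T   F   F   F   F   F   F
  3   T   F   T   T   F   T   T   F   T   F   F   F
  4   T   F   T   T   T   T   T   T   T   T   T   F
  5   T   F   T   T   T   T   T   T   T   T   T   T

6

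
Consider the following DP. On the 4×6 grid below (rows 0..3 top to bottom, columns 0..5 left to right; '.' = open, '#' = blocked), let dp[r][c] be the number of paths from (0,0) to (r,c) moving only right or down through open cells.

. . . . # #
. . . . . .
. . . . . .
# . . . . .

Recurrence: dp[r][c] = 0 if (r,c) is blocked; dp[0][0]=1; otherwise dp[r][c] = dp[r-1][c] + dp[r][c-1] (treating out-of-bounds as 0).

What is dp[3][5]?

r\c   0   1   2   3   4   5
  0   1   1   1   1   0   0
  1   1   2   3   4   4   4
  2   1   3   6  10  14  18
  3   0   3   9  19  33  51

51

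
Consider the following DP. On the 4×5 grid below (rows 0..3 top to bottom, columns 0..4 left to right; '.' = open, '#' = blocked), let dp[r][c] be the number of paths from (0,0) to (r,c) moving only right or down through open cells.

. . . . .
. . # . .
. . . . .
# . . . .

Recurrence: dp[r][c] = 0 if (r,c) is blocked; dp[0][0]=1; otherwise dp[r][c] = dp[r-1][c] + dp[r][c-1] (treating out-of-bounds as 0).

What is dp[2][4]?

6

r\c   0   1   2   3   4
  0   1   1   1   1   1
  1   1   2   0   1   2
  2   1   3   3   4   6
  3   0   3   6  10  16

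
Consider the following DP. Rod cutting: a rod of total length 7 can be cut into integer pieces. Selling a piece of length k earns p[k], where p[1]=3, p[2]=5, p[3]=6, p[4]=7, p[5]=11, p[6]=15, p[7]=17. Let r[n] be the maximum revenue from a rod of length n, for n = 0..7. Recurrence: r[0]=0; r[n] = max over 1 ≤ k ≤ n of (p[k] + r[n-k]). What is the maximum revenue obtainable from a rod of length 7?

   n    0    1    2    3    4    5    6    7
r[n]    0    3    6    9   12   15   18   21

21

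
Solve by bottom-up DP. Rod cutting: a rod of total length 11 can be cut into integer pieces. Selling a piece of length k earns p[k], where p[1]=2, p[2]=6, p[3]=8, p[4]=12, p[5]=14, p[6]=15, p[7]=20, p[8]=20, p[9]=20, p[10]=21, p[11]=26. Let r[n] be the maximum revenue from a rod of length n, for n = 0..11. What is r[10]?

   n    0    1    2    3    4    5    6    7    8    9   10   11
r[n]    0    2    6    8   12   14   18   20   24   26   30   32

30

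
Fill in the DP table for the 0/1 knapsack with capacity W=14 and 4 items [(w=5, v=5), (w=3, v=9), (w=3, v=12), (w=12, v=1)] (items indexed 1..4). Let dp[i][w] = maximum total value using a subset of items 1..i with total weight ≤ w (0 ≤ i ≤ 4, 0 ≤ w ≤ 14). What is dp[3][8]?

21

i\w   0   1   2   3   4   5   6   7   8   9  10  11  12  13  14
  0   0   0   0   0   0   0   0   0   0   0   0   0   0   0   0
  1   0   0   0   0   0   5   5   5   5   5   5   5   5   5   5
  2   0   0   0   9   9   9   9   9  14  14  14  14  14  14  14
  3   0   0   0  12  12  12  21  21  21  21  21  26  26  26  26
  4   0   0   0  12  12  12  21  21  21  21  21  26  26  26  26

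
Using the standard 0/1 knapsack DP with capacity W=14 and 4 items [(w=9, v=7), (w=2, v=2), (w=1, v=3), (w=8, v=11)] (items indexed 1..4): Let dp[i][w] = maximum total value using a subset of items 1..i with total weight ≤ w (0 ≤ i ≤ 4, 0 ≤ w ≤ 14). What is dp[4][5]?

5

i\w   0   1   2   3   4   5   6   7   8   9  10  11  12  13  14
  0   0   0   0   0   0   0   0   0   0   0   0   0   0   0   0
  1   0   0   0   0   0   0   0   0   0   7   7   7   7   7   7
  2   0   0   2   2   2   2   2   2   2   7   7   9   9   9   9
  3   0   3   3   5   5   5   5   5   5   7  10  10  12  12  12
  4   0   3   3   5   5   5   5   5  11  14  14  16  16  16  16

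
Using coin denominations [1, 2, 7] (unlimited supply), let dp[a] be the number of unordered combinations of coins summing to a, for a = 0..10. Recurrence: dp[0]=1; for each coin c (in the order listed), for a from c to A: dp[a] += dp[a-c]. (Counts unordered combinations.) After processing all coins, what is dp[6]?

after  coin     0     1     2     3     4     5     6     7     8     9    10
          1     1     1     1     1     1     1     1     1     1     1     1
          2     1     1     2     2     3     3     4     4     5     5     6
          7     1     1     2     2     3     3     4     5     6     7     8

4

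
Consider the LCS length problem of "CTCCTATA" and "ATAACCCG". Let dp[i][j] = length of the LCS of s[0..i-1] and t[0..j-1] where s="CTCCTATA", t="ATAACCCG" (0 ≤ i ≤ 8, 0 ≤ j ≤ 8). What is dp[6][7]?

   ''  A  T  A  A  C  C  C  G
''  0  0  0  0  0  0  0  0  0
 C  0  0  0  0  0  1  1  1  1
 T  0  0  1  1  1  1  1  1  1
 C  0  0  1  1  1  2  2  2  2
 C  0  0  1  1  1  2  3  3  3
 T  0  0  1  1  1  2  3  3  3
 A  0  1  1  2  2  2  3  3  3
 T  0  1  2  2  2  2  3  3  3
 A  0  1  2  3  3  3  3  3  3

3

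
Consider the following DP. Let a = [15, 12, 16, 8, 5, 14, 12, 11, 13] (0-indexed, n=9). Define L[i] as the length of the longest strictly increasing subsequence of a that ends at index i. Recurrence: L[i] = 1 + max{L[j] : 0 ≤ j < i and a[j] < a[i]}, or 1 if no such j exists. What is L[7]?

   i    0    1    2    3    4    5    6    7    8
a[i]   15   12   16    8    5   14   12   11   13
L[i]    1    1    2    1    1    2    2    2    3

2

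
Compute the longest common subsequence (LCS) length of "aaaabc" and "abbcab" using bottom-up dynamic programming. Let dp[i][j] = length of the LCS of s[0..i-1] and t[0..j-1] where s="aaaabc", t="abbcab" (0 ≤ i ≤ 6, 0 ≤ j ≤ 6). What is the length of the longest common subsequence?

3

   ''  a  b  b  c  a  b
''  0  0  0  0  0  0  0
 a  0  1  1  1  1  1  1
 a  0  1  1  1  1  2  2
 a  0  1  1  1  1  2  2
 a  0  1  1  1  1  2  2
 b  0  1  2  2  2  2  3
 c  0  1  2  2  3  3  3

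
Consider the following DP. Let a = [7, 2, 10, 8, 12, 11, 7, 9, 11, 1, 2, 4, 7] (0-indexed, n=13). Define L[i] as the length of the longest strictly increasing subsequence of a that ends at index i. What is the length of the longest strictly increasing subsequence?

   i    0    1    2    3    4    5    6    7    8    9   10   11   12
a[i]    7    2   10    8   12   11    7    9   11    1    2    4    7
L[i]    1    1    2    2    3    3    2    3    4    1    2    3    4

4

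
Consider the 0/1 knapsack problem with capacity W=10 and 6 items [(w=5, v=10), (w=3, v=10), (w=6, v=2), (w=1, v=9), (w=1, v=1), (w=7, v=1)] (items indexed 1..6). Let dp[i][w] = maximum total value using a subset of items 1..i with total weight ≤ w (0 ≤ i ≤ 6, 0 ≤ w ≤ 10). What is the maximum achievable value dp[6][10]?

i\w   0   1   2   3   4   5   6   7   8   9  10
  0   0   0   0   0   0   0   0   0   0   0   0
  1   0   0   0   0   0  10  10  10  10  10  10
  2   0   0   0  10  10  10  10  10  20  20  20
  3   0   0   0  10  10  10  10  10  20  20  20
  4   0   9   9  10  19  19  19  19  20  29  29
  5   0   9  10  10  19  20  20  20  20  29  30
  6   0   9  10  10  19  20  20  20  20  29  30

30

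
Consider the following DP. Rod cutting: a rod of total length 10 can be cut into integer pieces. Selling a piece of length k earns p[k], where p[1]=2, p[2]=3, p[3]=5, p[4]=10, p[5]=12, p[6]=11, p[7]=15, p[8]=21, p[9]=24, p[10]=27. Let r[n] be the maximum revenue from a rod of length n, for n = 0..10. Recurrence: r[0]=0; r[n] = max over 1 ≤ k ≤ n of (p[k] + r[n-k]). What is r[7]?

   n    0    1    2    3    4    5    6    7    8    9   10
r[n]    0    2    4    6   10   12   14   16   21   24   27

16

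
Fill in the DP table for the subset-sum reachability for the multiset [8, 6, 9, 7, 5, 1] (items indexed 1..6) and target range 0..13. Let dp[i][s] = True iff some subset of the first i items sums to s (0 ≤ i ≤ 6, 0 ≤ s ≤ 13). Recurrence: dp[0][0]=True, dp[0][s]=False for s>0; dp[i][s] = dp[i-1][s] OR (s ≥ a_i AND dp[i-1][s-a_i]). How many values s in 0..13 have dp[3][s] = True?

i\s   0   1   2   3   4   5   6   7   8   9  10  11  12  13
  0   T   F   F   F   F   F   F   F   F   F   F   F   F   F
  1   T   F   F   F   F   F   F   F   T   F   F   F   F   F
  2   T   F   F   F   F   F   T   F   T   F   F   F   F   F
  3   T   F   F   F   F   F   T   F   T   T   F   F   F   F
  4   T   F   F   F   F   F   T   T   T   T   F   F   F   T
  5   T   F   F   F   F   T   T   T   T   T   F   T   T   T
  6   T   T   F   F   F   T   T   T   T   T   T   T   T   T

4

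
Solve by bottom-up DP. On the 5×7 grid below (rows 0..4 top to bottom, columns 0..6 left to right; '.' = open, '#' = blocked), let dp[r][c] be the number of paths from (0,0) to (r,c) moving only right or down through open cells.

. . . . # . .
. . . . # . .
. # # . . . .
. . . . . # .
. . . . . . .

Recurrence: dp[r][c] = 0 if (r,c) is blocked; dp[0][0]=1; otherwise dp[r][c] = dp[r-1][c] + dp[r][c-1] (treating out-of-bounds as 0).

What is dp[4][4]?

17

r\c   0   1   2   3   4   5   6
  0   1   1   1   1   0   0   0
  1   1   2   3   4   0   0   0
  2   1   0   0   4   4   4   4
  3   1   1   1   5   9   0   4
  4   1   2   3   8  17  17  21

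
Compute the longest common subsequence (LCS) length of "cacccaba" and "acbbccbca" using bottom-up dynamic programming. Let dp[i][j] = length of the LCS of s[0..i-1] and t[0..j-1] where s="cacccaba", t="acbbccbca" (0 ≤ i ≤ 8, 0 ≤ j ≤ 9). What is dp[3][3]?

   ''  a  c  b  b  c  c  b  c  a
''  0  0  0  0  0  0  0  0  0  0
 c  0  0  1  1  1  1  1  1  1  1
 a  0  1  1  1  1  1  1  1  1  2
 c  0  1  2  2  2  2  2  2  2  2
 c  0  1  2  2  2  3  3  3  3  3
 c  0  1  2  2  2  3  4  4  4  4
 a  0  1  2  2  2  3  4  4  4  5
 b  0  1  2  3  3  3  4  5  5  5
 a  0  1  2  3  3  3  4  5  5  6

2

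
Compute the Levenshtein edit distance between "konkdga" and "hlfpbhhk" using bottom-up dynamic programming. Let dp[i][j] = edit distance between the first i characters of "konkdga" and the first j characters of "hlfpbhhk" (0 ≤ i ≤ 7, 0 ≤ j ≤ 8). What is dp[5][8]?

   ''  h  l  f  p  b  h  h  k
''  0  1  2  3  4  5  6  7  8
 k  1  1  2  3  4  5  6  7  7
 o  2  2  2  3  4  5  6  7  8
 n  3  3  3  3  4  5  6  7  8
 k  4  4  4  4  4  5  6  7  7
 d  5  5  5  5  5  5  6  7  8
 g  6  6  6  6  6  6  6  7  8
 a  7  7  7  7  7  7  7  7  8

8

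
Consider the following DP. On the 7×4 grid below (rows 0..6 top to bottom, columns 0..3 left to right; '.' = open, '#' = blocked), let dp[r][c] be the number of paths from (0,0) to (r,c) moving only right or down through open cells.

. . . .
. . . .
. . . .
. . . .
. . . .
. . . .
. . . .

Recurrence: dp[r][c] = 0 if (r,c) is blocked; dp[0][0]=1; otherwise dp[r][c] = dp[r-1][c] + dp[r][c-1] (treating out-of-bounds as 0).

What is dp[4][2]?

15

r\c   0   1   2   3
  0   1   1   1   1
  1   1   2   3   4
  2   1   3   6  10
  3   1   4  10  20
  4   1   5  15  35
  5   1   6  21  56
  6   1   7  28  84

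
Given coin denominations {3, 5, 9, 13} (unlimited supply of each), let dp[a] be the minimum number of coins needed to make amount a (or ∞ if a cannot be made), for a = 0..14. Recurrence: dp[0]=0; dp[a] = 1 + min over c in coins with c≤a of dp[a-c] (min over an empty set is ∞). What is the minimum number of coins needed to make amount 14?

 a  0  1  2  3  4  5  6  7  8  9 10 11 12 13 14
dp  0  -  -  1  -  1  2  -  2  1  2  3  2  1  2
(- denotes ∞ / unreachable)

2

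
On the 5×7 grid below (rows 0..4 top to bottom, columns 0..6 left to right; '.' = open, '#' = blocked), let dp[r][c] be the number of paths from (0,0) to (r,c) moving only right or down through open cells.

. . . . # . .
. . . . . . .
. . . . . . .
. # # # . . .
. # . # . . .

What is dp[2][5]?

18

r\c   0   1   2   3   4   5   6
  0   1   1   1   1   0   0   0
  1   1   2   3   4   4   4   4
  2   1   3   6  10  14  18  22
  3   1   0   0   0  14  32  54
  4   1   0   0   0  14  46 100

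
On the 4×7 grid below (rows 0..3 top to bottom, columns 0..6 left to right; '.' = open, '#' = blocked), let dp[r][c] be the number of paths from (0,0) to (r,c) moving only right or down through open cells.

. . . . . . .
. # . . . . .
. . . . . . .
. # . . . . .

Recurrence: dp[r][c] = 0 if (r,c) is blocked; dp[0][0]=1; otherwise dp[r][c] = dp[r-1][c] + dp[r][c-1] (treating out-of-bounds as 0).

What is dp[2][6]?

16

r\c   0   1   2   3   4   5   6
  0   1   1   1   1   1   1   1
  1   1   0   1   2   3   4   5
  2   1   1   2   4   7  11  16
  3   1   0   2   6  13  24  40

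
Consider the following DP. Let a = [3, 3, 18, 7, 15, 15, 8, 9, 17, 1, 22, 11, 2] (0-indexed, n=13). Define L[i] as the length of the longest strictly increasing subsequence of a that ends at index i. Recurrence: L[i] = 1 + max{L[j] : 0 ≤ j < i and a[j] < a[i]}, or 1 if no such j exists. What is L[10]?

6

   i    0    1    2    3    4    5    6    7    8    9   10   11   12
a[i]    3    3   18    7   15   15    8    9   17    1   22   11    2
L[i]    1    1    2    2    3    3    3    4    5    1    6    5    2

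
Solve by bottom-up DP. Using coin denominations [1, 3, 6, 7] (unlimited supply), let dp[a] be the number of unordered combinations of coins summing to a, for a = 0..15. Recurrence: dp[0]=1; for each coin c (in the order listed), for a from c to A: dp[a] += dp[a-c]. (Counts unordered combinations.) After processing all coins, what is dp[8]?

after  coin     0     1     2     3     4     5     6     7     8     9    10    11    12    13    14    15
          1     1     1     1     1     1     1     1     1     1     1     1     1     1     1     1     1
          3     1     1     1     2     2     2     3     3     3     4     4     4     5     5     5     6
          6     1     1     1     2     2     2     4     4     4     6     6     6     9     9     9    12
          7     1     1     1     2     2     2     4     5     5     7     8     8    11    13    14    17

5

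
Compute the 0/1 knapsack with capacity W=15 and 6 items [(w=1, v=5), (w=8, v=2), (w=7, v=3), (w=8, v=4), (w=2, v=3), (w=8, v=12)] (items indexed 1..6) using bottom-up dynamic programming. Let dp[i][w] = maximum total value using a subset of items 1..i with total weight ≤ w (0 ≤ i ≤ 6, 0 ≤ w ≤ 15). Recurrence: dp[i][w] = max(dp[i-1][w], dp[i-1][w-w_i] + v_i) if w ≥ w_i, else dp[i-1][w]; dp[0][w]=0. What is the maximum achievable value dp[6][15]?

20

i\w   0   1   2   3   4   5   6   7   8   9  10  11  12  13  14  15
  0   0   0   0   0   0   0   0   0   0   0   0   0   0   0   0   0
  1   0   5   5   5   5   5   5   5   5   5   5   5   5   5   5   5
  2   0   5   5   5   5   5   5   5   5   7   7   7   7   7   7   7
  3   0   5   5   5   5   5   5   5   8   8   8   8   8   8   8   8
  4   0   5   5   5   5   5   5   5   8   9   9   9   9   9   9   9
  5   0   5   5   8   8   8   8   8   8   9  11  12  12  12  12  12
  6   0   5   5   8   8   8   8   8  12  17  17  20  20  20  20  20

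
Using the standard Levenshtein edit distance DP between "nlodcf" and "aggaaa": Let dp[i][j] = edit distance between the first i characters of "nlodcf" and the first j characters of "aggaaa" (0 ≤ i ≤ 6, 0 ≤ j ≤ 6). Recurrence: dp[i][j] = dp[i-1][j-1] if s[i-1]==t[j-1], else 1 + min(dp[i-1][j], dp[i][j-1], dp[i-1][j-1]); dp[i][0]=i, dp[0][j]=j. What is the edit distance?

   ''  a  g  g  a  a  a
''  0  1  2  3  4  5  6
 n  1  1  2  3  4  5  6
 l  2  2  2  3  4  5  6
 o  3  3  3  3  4  5  6
 d  4  4  4  4  4  5  6
 c  5  5  5  5  5  5  6
 f  6  6  6  6  6  6  6

6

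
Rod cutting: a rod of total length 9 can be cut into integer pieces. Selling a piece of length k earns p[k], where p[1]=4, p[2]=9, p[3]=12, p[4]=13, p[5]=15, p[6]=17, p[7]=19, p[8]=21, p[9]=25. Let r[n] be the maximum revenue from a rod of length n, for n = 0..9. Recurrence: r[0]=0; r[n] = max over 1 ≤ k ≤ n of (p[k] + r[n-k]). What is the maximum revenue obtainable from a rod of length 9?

   n    0    1    2    3    4    5    6    7    8    9
r[n]    0    4    9   13   18   22   27   31   36   40

40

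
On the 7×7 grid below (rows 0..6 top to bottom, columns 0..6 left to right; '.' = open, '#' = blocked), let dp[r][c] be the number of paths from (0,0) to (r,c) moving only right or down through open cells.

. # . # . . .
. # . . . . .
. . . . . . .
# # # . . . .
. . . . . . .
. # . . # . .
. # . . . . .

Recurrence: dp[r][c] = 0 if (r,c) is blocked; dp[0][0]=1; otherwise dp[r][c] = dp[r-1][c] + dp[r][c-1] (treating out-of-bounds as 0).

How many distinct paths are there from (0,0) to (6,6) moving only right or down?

r\c   0   1   2   3   4   5   6
  0   1   0   0   0   0   0   0
  1   1   0   0   0   0   0   0
  2   1   1   1   1   1   1   1
  3   0   0   0   1   2   3   4
  4   0   0   0   1   3   6  10
  5   0   0   0   1   0   6  16
  6   0   0   0   1   1   7  23

23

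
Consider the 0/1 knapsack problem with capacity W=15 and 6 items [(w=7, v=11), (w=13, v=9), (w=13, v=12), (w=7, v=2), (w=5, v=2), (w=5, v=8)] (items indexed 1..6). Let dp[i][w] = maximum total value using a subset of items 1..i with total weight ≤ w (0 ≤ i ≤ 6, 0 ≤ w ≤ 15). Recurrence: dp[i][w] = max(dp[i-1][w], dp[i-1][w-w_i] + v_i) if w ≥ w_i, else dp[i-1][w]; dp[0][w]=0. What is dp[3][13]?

12

i\w   0   1   2   3   4   5   6   7   8   9  10  11  12  13  14  15
  0   0   0   0   0   0   0   0   0   0   0   0   0   0   0   0   0
  1   0   0   0   0   0   0   0  11  11  11  11  11  11  11  11  11
  2   0   0   0   0   0   0   0  11  11  11  11  11  11  11  11  11
  3   0   0   0   0   0   0   0  11  11  11  11  11  11  12  12  12
  4   0   0   0   0   0   0   0  11  11  11  11  11  11  12  13  13
  5   0   0   0   0   0   2   2  11  11  11  11  11  13  13  13  13
  6   0   0   0   0   0   8   8  11  11  11  11  11  19  19  19  19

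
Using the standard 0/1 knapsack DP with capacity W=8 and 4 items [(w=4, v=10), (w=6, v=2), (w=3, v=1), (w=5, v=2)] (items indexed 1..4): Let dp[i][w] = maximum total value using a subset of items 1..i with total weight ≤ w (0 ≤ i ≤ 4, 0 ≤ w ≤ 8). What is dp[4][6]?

10

i\w   0   1   2   3   4   5   6   7   8
  0   0   0   0   0   0   0   0   0   0
  1   0   0   0   0  10  10  10  10  10
  2   0   0   0   0  10  10  10  10  10
  3   0   0   0   1  10  10  10  11  11
  4   0   0   0   1  10  10  10  11  11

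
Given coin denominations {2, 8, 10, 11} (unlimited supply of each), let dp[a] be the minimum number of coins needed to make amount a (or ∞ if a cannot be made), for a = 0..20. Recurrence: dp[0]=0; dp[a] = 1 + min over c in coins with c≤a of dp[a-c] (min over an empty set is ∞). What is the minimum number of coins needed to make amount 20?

 a  0  1  2  3  4  5  6  7  8  9 10 11 12 13 14 15 16 17 18 19 20
dp  0  -  1  -  2  -  3  -  1  -  1  1  2  2  3  3  2  4  2  2  2
(- denotes ∞ / unreachable)

2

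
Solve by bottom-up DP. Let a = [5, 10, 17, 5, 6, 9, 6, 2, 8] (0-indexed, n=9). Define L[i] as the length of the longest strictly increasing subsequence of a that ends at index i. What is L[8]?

3

   i    0    1    2    3    4    5    6    7    8
a[i]    5   10   17    5    6    9    6    2    8
L[i]    1    2    3    1    2    3    2    1    3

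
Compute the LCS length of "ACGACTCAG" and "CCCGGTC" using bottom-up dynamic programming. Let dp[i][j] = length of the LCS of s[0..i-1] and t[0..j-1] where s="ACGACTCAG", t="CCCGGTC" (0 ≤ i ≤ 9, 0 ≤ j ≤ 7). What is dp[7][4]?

3

   ''  C  C  C  G  G  T  C
''  0  0  0  0  0  0  0  0
 A  0  0  0  0  0  0  0  0
 C  0  1  1  1  1  1  1  1
 G  0  1  1  1  2  2  2  2
 A  0  1  1  1  2  2  2  2
 C  0  1  2  2  2  2  2  3
 T  0  1  2  2  2  2  3  3
 C  0  1  2  3  3  3  3  4
 A  0  1  2  3  3  3  3  4
 G  0  1  2  3  4  4  4  4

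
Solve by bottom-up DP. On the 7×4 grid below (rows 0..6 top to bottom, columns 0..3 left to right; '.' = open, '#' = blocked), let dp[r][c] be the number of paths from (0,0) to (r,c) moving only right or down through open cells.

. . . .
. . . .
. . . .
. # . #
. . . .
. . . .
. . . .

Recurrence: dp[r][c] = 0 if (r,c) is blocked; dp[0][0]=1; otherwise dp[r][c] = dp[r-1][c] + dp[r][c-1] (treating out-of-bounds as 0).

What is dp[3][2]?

r\c   0   1   2   3
  0   1   1   1   1
  1   1   2   3   4
  2   1   3   6  10
  3   1   0   6   0
  4   1   1   7   7
  5   1   2   9  16
  6   1   3  12  28

6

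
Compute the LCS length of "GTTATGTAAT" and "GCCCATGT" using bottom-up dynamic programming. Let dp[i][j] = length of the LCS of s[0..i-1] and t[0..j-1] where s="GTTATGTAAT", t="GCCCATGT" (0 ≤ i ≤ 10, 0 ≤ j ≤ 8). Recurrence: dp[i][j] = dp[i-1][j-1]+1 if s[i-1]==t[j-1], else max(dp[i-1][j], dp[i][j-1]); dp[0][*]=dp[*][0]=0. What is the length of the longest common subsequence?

   ''  G  C  C  C  A  T  G  T
''  0  0  0  0  0  0  0  0  0
 G  0  1  1  1  1  1  1  1  1
 T  0  1  1  1  1  1  2  2  2
 T  0  1  1  1  1  1  2  2  3
 A  0  1  1  1  1  2  2  2  3
 T  0  1  1  1  1  2  3  3  3
 G  0  1  1  1  1  2  3  4  4
 T  0  1  1  1  1  2  3  4  5
 A  0  1  1  1  1  2  3  4  5
 A  0  1  1  1  1  2  3  4  5
 T  0  1  1  1  1  2  3  4  5

5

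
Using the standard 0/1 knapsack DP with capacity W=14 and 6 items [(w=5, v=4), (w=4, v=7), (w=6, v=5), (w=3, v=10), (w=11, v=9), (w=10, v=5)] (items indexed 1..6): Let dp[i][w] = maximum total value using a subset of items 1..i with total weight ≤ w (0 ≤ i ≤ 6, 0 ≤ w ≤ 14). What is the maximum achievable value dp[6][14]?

i\w   0   1   2   3   4   5   6   7   8   9  10  11  12  13  14
  0   0   0   0   0   0   0   0   0   0   0   0   0   0   0   0
  1   0   0   0   0   0   4   4   4   4   4   4   4   4   4   4
  2   0   0   0   0   7   7   7   7   7  11  11  11  11  11  11
  3   0   0   0   0   7   7   7   7   7  11  12  12  12  12  12
  4   0   0   0  10  10  10  10  17  17  17  17  17  21  22  22
  5   0   0   0  10  10  10  10  17  17  17  17  17  21  22  22
  6   0   0   0  10  10  10  10  17  17  17  17  17  21  22  22

22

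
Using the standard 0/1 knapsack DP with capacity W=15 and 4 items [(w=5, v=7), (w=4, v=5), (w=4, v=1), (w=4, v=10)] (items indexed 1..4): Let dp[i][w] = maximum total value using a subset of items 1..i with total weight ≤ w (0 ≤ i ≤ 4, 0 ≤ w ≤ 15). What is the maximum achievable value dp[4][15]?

i\w   0   1   2   3   4   5   6   7   8   9  10  11  12  13  14  15
  0   0   0   0   0   0   0   0   0   0   0   0   0   0   0   0   0
  1   0   0   0   0   0   7   7   7   7   7   7   7   7   7   7   7
  2   0   0   0   0   5   7   7   7   7  12  12  12  12  12  12  12
  3   0   0   0   0   5   7   7   7   7  12  12  12  12  13  13  13
  4   0   0   0   0  10  10  10  10  15  17  17  17  17  22  22  22

22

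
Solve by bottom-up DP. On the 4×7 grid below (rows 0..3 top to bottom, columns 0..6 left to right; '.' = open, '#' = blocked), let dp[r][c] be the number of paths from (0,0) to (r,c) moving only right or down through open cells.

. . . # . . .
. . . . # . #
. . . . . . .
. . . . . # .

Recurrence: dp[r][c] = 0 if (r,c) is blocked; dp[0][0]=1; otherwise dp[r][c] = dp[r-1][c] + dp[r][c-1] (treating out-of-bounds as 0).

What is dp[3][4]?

28

r\c   0   1   2   3   4   5   6
  0   1   1   1   0   0   0   0
  1   1   2   3   3   0   0   0
  2   1   3   6   9   9   9   9
  3   1   4  10  19  28   0   9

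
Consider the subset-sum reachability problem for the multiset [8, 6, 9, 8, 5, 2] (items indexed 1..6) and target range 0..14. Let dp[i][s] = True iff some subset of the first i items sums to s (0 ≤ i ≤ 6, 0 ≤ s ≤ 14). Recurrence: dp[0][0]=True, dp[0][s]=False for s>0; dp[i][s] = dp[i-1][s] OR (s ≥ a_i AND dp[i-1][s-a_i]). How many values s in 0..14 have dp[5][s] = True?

i\s   0   1   2   3   4   5   6   7   8   9  10  11  12  13  14
  0   T   F   F   F   F   F   F   F   F   F   F   F   F   F   F
  1   T   F   F   F   F   F   F   F   T   F   F   F   F   F   F
  2   T   F   F   F   F   F   T   F   T   F   F   F   F   F   T
  3   T   F   F   F   F   F   T   F   T   T   F   F   F   F   T
  4   T   F   F   F   F   F   T   F   T   T   F   F   F   F   T
  5   T   F   F   F   F   T   T   F   T   T   F   T   F   T   T
  6   T   F   T   F   F   T   T   T   T   T   T   T   F   T   T

8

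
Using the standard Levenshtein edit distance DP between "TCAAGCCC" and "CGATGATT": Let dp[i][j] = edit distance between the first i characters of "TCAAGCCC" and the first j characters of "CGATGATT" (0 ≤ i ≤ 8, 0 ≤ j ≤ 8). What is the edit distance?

   ''  C  G  A  T  G  A  T  T
''  0  1  2  3  4  5  6  7  8
 T  1  1  2  3  3  4  5  6  7
 C  2  1  2  3  4  4  5  6  7
 A  3  2  2  2  3  4  4  5  6
 A  4  3  3  2  3  4  4  5  6
 G  5  4  3  3  3  3  4  5  6
 C  6  5  4  4  4  4  4  5  6
 C  7  6  5  5  5  5  5  5  6
 C  8  7  6  6  6  6  6  6  6

6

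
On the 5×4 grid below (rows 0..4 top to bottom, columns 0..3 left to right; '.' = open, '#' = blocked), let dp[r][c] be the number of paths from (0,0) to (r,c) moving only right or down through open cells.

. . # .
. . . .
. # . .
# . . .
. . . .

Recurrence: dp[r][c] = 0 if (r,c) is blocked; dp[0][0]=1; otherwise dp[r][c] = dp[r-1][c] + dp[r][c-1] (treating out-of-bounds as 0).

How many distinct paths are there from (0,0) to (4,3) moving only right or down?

8

r\c   0   1   2   3
  0   1   1   0   0
  1   1   2   2   2
  2   1   0   2   4
  3   0   0   2   6
  4   0   0   2   8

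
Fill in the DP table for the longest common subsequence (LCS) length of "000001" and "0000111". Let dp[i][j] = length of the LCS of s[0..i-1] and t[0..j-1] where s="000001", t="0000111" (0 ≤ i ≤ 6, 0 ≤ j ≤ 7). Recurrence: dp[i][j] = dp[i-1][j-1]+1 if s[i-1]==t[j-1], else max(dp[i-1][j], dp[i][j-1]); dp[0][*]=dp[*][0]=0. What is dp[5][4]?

4

   ''  0  0  0  0  1  1  1
''  0  0  0  0  0  0  0  0
 0  0  1  1  1  1  1  1  1
 0  0  1  2  2  2  2  2  2
 0  0  1  2  3  3  3  3  3
 0  0  1  2  3  4  4  4  4
 0  0  1  2  3  4  4  4  4
 1  0  1  2  3  4  5  5  5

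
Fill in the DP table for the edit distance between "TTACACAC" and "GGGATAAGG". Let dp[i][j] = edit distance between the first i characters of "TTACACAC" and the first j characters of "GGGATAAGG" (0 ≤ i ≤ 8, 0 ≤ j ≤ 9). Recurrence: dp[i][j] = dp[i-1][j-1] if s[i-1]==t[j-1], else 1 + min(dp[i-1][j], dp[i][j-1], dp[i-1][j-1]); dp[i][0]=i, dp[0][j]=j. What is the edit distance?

7

   ''  G  G  G  A  T  A  A  G  G
''  0  1  2  3  4  5  6  7  8  9
 T  1  1  2  3  4  4  5  6  7  8
 T  2  2  2  3  4  4  5  6  7  8
 A  3  3  3  3  3  4  4  5  6  7
 C  4  4  4  4  4  4  5  5  6  7
 A  5  5  5  5  4  5  4  5  6  7
 C  6  6  6  6  5  5  5  5  6  7
 A  7  7  7  7  6  6  5  5  6  7
 C  8  8  8  8  7  7  6  6  6  7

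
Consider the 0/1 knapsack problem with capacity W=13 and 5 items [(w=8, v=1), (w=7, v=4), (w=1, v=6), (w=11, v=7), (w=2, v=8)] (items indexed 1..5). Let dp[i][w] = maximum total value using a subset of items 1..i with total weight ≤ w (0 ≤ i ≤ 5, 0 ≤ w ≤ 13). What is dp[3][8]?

10

i\w   0   1   2   3   4   5   6   7   8   9  10  11  12  13
  0   0   0   0   0   0   0   0   0   0   0   0   0   0   0
  1   0   0   0   0   0   0   0   0   1   1   1   1   1   1
  2   0   0   0   0   0   0   0   4   4   4   4   4   4   4
  3   0   6   6   6   6   6   6   6  10  10  10  10  10  10
  4   0   6   6   6   6   6   6   6  10  10  10  10  13  13
  5   0   6   8  14  14  14  14  14  14  14  18  18  18  18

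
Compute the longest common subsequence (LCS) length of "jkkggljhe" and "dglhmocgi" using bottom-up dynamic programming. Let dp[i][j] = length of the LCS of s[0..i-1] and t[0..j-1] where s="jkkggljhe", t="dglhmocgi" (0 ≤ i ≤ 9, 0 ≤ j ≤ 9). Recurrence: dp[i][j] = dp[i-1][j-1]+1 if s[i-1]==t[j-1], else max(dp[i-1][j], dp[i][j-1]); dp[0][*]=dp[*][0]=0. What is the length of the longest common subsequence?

   ''  d  g  l  h  m  o  c  g  i
''  0  0  0  0  0  0  0  0  0  0
 j  0  0  0  0  0  0  0  0  0  0
 k  0  0  0  0  0  0  0  0  0  0
 k  0  0  0  0  0  0  0  0  0  0
 g  0  0  1  1  1  1  1  1  1  1
 g  0  0  1  1  1  1  1  1  2  2
 l  0  0  1  2  2  2  2  2  2  2
 j  0  0  1  2  2  2  2  2  2  2
 h  0  0  1  2  3  3  3  3  3  3
 e  0  0  1  2  3  3  3  3  3  3

3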